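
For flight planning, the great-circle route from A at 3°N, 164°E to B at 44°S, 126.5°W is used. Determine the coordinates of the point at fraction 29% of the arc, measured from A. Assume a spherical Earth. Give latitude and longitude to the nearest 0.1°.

≈ 13.2°S, 179.7°E

Convert each endpoint to a unit vector on the sphere (x = cos φ cos λ, y = cos φ sin λ, z = sin φ).
The central angle between the endpoints is δ = arccos(p₁·p₂) ≈ 1.354 rad (77.6°).
Interpolate at f = 0.29 with slerp weights a = sin((1−f)δ)/sin δ ≈ 0.840, b = sin(fδ)/sin δ ≈ 0.392.
p = a·p₁ + b·p₂ ≈ (-0.974, 0.005, -0.228); φ = arcsin(p_z) ≈ -13.19°, λ = atan2(p_y, p_x) ≈ 179.73°.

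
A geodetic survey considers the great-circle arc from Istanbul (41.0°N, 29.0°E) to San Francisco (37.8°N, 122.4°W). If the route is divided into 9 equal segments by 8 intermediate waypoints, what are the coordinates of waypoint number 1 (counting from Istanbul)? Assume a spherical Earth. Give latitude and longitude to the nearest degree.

≈ 51°N, 23°E

The haversine formula gives a central angle δ ≈ 1.693 rad (97.0°) between the endpoints.
Interpolate at f = 1/9 with slerp weights a = sin((1−f)δ)/sin δ ≈ 1.005, b = sin(fδ)/sin δ ≈ 0.188.
p = a·p₁ + b·p₂ ≈ (0.584, 0.242, 0.775); φ = arcsin(p_z) ≈ 50.80°, λ = atan2(p_y, p_x) ≈ 22.53°.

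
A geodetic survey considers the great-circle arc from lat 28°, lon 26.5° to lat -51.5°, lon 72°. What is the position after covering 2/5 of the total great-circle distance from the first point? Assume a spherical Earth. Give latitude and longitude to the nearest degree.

Write both endpoints as unit vectors p₁, p₂ with components (cos φ cos λ, cos φ sin λ, sin φ).
The central angle between the endpoints is δ = arccos(p₁·p₂) ≈ 1.553 rad (89.0°).
Interpolate at f = 2/5 with slerp weights a = sin((1−f)δ)/sin δ ≈ 0.803, b = sin(fδ)/sin δ ≈ 0.582.
p = a·p₁ + b·p₂ ≈ (0.746, 0.661, -0.079); φ = arcsin(p_z) ≈ -4.51°, λ = atan2(p_y, p_x) ≈ 41.53°.

≈ lat -5°, lon 42°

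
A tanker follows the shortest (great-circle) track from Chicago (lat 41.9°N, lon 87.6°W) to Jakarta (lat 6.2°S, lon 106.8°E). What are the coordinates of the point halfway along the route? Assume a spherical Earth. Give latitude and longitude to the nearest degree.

Write both endpoints as unit vectors p₁, p₂ with components (cos φ cos λ, cos φ sin λ, sin φ).
The central angle between the endpoints is δ = arccos(p₁·p₂) ≈ 2.480 rad (142.1°).
Interpolate at f = 1/2 with slerp weights a = sin((1−f)δ)/sin δ ≈ 1.539, b = sin(fδ)/sin δ ≈ 1.539.
p = a·p₁ + b·p₂ ≈ (-0.394, 0.320, 0.861); φ = arcsin(p_z) ≈ 59.48°, λ = atan2(p_y, p_x) ≈ 140.92°.

≈ lat 59°N, lon 141°E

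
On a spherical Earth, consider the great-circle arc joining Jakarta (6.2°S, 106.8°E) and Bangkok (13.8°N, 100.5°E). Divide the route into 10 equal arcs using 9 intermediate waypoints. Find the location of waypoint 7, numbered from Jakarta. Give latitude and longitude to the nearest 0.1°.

Write both endpoints as unit vectors p₁, p₂ with components (cos φ cos λ, cos φ sin λ, sin φ).
The central angle between the endpoints is δ = arccos(p₁·p₂) ≈ 0.366 rad (21.0°).
Interpolate at f = 7/10 with slerp weights a = sin((1−f)δ)/sin δ ≈ 0.306, b = sin(fδ)/sin δ ≈ 0.708.
p = a·p₁ + b·p₂ ≈ (-0.213, 0.968, 0.136); φ = arcsin(p_z) ≈ 7.81°, λ = atan2(p_y, p_x) ≈ 102.43°.

≈ (7.8°N, 102.4°E)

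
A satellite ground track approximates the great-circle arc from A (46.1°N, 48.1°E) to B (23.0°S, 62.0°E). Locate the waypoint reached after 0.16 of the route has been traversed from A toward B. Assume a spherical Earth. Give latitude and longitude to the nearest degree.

Write both endpoints as unit vectors p₁, p₂ with components (cos φ cos λ, cos φ sin λ, sin φ).
The central angle between the endpoints is δ = arccos(p₁·p₂) ≈ 1.226 rad (70.2°).
Interpolate at f = 0.16 with slerp weights a = sin((1−f)δ)/sin δ ≈ 0.911, b = sin(fδ)/sin δ ≈ 0.207.
p = a·p₁ + b·p₂ ≈ (0.511, 0.638, 0.575); φ = arcsin(p_z) ≈ 35.13°, λ = atan2(p_y, p_x) ≈ 51.31°.

≈ (35°N, 51°E)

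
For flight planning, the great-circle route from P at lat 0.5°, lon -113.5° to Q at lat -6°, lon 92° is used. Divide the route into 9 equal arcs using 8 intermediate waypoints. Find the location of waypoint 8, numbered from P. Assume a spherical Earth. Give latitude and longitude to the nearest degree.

From cos δ = sin φ₁ sin φ₂ + cos φ₁ cos φ₂ cos Δλ, the central angle is δ ≈ 2.687 rad (154.0°).
Interpolate at f = 8/9 with slerp weights a = sin((1−f)δ)/sin δ ≈ 0.670, b = sin(fδ)/sin δ ≈ 1.558.
p = a·p₁ + b·p₂ ≈ (-0.321, 0.934, -0.157); φ = arcsin(p_z) ≈ -9.03°, λ = atan2(p_y, p_x) ≈ 108.99°.

≈ lat -9°, lon 109°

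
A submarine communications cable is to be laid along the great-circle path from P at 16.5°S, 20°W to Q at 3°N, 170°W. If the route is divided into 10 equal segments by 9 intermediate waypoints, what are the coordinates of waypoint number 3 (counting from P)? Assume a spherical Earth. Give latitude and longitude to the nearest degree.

≈ 27°S, 67°W

Convert each endpoint to a unit vector on the sphere (x = cos φ cos λ, y = cos φ sin λ, z = sin φ).
The central angle between the endpoints is δ = arccos(p₁·p₂) ≈ 2.576 rad (147.6°).
Interpolate at f = 3/10 with slerp weights a = sin((1−f)δ)/sin δ ≈ 1.815, b = sin(fδ)/sin δ ≈ 1.302.
p = a·p₁ + b·p₂ ≈ (0.355, -0.821, -0.447); φ = arcsin(p_z) ≈ -26.57°, λ = atan2(p_y, p_x) ≈ -66.62°.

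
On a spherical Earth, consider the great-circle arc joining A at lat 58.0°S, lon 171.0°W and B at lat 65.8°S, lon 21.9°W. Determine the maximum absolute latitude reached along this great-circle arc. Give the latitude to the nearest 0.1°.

≈ 82.1°S

The great circle lies in the plane with unit normal n̂ = (p₁ × p₂)/|p₁ × p₂|.
Here n̂_z ≈ +0.138; the vertex latitude is φ_max = arccos|n̂_z| ≈ 82.1°.
Check via Clairaut: cos φ_max = |cos φ₁| · sin C = cos(58.0°)·sin(164.9°) ≈ 0.138, again giving ≈ 82.1°.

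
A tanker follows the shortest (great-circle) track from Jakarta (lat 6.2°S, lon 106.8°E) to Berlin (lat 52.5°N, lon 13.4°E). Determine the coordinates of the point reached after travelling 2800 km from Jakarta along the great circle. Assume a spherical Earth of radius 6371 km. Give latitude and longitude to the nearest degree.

≈ lat 14°N, lon 91°E

Write both endpoints as unit vectors p₁, p₂ with components (cos φ cos λ, cos φ sin λ, sin φ).
The central angle between the endpoints is δ = arccos(p₁·p₂) ≈ 1.693 rad (97.0°). The total great-circle distance is δ·R ≈ 1.693 × 6371 ≈ 10784 km, so the target fraction is f = 2800/10784 ≈ 0.260.
Interpolate at f ≈ 0.260 with slerp weights a = sin((1−f)δ)/sin δ ≈ 0.957, b = sin(fδ)/sin δ ≈ 0.429.
p = a·p₁ + b·p₂ ≈ (-0.021, 0.971, 0.237); φ = arcsin(p_z) ≈ 13.69°, λ = atan2(p_y, p_x) ≈ 91.25°.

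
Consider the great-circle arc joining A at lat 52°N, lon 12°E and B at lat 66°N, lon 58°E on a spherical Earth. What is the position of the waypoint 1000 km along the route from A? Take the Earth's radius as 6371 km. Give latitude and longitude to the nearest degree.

Convert each endpoint to a unit vector on the sphere (x = cos φ cos λ, y = cos φ sin λ, z = sin φ).
The central angle between the endpoints is δ = arccos(p₁·p₂) ≈ 0.465 rad (26.6°). The total great-circle distance is δ·R ≈ 0.465 × 6371 ≈ 2962 km, so the target fraction is f = 1000/2962 ≈ 0.338.
Interpolate at f ≈ 0.338 with slerp weights a = sin((1−f)δ)/sin δ ≈ 0.676, b = sin(fδ)/sin δ ≈ 0.349.
p = a·p₁ + b·p₂ ≈ (0.482, 0.207, 0.851); φ = arcsin(p_z) ≈ 58.35°, λ = atan2(p_y, p_x) ≈ 23.21°.

≈ lat 58°N, lon 23°E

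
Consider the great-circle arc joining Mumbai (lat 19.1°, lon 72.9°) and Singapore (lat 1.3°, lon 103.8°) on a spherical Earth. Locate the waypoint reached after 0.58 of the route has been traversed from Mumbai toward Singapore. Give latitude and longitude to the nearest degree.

Write both endpoints as unit vectors p₁, p₂ with components (cos φ cos λ, cos φ sin λ, sin φ).
The central angle between the endpoints is δ = arccos(p₁·p₂) ≈ 0.613 rad (35.1°).
Interpolate at f = 0.58 with slerp weights a = sin((1−f)δ)/sin δ ≈ 0.443, b = sin(fδ)/sin δ ≈ 0.605.
p = a·p₁ + b·p₂ ≈ (-0.021, 0.987, 0.159); φ = arcsin(p_z) ≈ 9.12°, λ = atan2(p_y, p_x) ≈ 91.24°.

≈ lat 9°, lon 91°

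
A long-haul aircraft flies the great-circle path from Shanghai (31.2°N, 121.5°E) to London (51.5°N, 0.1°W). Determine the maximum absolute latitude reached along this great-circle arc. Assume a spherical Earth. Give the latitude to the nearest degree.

≈ 63°N

The great circle lies in the plane with unit normal n̂ = (p₁ × p₂)/|p₁ × p₂|.
Here n̂_z ≈ -0.457; the vertex latitude is φ_max = arccos|n̂_z| ≈ 62.8°.
Check via Clairaut: cos φ_max = |cos φ₁| · sin C = cos(31.2°)·sin(32.3°) ≈ 0.457, again giving ≈ 62.8°.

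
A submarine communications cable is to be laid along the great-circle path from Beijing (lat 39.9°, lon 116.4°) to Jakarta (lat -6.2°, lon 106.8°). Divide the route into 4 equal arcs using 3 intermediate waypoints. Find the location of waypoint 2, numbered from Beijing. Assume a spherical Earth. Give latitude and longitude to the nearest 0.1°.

≈ lat 16.9°, lon 111.0°

Write both endpoints as unit vectors p₁, p₂ with components (cos φ cos λ, cos φ sin λ, sin φ).
The central angle between the endpoints is δ = arccos(p₁·p₂) ≈ 0.819 rad (46.9°).
Interpolate at f = 2/4 with slerp weights a = sin((1−f)δ)/sin δ ≈ 0.545, b = sin(fδ)/sin δ ≈ 0.545.
p = a·p₁ + b·p₂ ≈ (-0.343, 0.893, 0.291); φ = arcsin(p_z) ≈ 16.90°, λ = atan2(p_y, p_x) ≈ 110.98°.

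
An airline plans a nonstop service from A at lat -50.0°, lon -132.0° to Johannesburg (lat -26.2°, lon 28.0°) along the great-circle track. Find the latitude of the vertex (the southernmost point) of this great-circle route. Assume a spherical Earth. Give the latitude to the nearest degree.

≈ -78°

The great circle lies in the plane with unit normal n̂ = (p₁ × p₂)/|p₁ × p₂|.
Here n̂_z ≈ +0.201; the vertex latitude is φ_max = arccos|n̂_z| ≈ 78.4°.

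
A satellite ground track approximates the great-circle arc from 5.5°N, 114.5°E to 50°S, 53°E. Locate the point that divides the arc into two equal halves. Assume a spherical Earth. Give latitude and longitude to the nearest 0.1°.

Convert each endpoint to a unit vector on the sphere (x = cos φ cos λ, y = cos φ sin λ, z = sin φ).
The central angle between the endpoints is δ = arccos(p₁·p₂) ≈ 1.337 rad (76.6°).
Interpolate at f = 1/2 with slerp weights a = sin((1−f)δ)/sin δ ≈ 0.637, b = sin(fδ)/sin δ ≈ 0.637.
p = a·p₁ + b·p₂ ≈ (-0.017, 0.904, -0.427); φ = arcsin(p_z) ≈ -25.28°, λ = atan2(p_y, p_x) ≈ 91.05°.

≈ 25.3°S, 91.0°E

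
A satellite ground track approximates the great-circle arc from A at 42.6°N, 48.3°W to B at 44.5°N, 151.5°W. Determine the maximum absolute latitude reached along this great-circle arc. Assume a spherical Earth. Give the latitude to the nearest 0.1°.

≈ 56.9°N

The great circle lies in the plane with unit normal n̂ = (p₁ × p₂)/|p₁ × p₂|.
Here n̂_z ≈ -0.547; the vertex latitude is φ_max = arccos|n̂_z| ≈ 56.9°.
Check via Clairaut: cos φ_max = |cos φ₁| · sin C = cos(42.6°)·sin(48.0°) ≈ 0.547, again giving ≈ 56.9°.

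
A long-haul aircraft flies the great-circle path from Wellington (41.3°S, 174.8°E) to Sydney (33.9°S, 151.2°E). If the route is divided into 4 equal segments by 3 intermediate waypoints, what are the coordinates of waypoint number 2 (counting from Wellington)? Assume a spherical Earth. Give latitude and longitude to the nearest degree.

Write both endpoints as unit vectors p₁, p₂ with components (cos φ cos λ, cos φ sin λ, sin φ).
The central angle between the endpoints is δ = arccos(p₁·p₂) ≈ 0.350 rad (20.0°).
Interpolate at f = 2/4 with slerp weights a = sin((1−f)δ)/sin δ ≈ 0.508, b = sin(fδ)/sin δ ≈ 0.508.
p = a·p₁ + b·p₂ ≈ (-0.749, 0.238, -0.618); φ = arcsin(p_z) ≈ -38.19°, λ = atan2(p_y, p_x) ≈ 162.40°.

≈ 38°S, 162°E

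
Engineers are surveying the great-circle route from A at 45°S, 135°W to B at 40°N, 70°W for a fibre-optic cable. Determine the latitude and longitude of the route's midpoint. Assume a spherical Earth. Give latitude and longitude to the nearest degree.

≈ 3°S, 101°W

The haversine formula gives a central angle δ ≈ 1.798 rad (103.0°) between the endpoints.
Interpolate at f = 1/2 with slerp weights a = sin((1−f)δ)/sin δ ≈ 0.804, b = sin(fδ)/sin δ ≈ 0.804.
p = a·p₁ + b·p₂ ≈ (-0.191, -0.980, -0.052); φ = arcsin(p_z) ≈ -2.96°, λ = atan2(p_y, p_x) ≈ -101.04°.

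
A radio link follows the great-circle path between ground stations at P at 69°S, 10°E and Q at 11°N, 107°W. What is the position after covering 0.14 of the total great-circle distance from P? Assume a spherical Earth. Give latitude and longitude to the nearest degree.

≈ 69°S, 34°W

Convert each endpoint to a unit vector on the sphere (x = cos φ cos λ, y = cos φ sin λ, z = sin φ).
The central angle between the endpoints is δ = arccos(p₁·p₂) ≈ 1.915 rad (109.7°).
Interpolate at f = 0.14 with slerp weights a = sin((1−f)δ)/sin δ ≈ 1.059, b = sin(fδ)/sin δ ≈ 0.282.
p = a·p₁ + b·p₂ ≈ (0.293, -0.198, -0.935); φ = arcsin(p_z) ≈ -69.27°, λ = atan2(p_y, p_x) ≈ -34.09°.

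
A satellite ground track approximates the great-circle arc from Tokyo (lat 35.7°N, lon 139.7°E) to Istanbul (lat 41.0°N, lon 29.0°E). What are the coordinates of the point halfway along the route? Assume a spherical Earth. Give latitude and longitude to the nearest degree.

The haversine formula gives a central angle δ ≈ 1.404 rad (80.4°) between the endpoints.
Interpolate at f = 1/2 with slerp weights a = sin((1−f)δ)/sin δ ≈ 0.655, b = sin(fδ)/sin δ ≈ 0.655.
p = a·p₁ + b·p₂ ≈ (0.027, 0.584, 0.812); φ = arcsin(p_z) ≈ 54.26°, λ = atan2(p_y, p_x) ≈ 87.38°.

≈ lat 54°N, lon 87°E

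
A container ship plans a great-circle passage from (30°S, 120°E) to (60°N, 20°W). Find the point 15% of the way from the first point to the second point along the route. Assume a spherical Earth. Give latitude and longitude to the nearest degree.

≈ (11°S, 110°E)

Convert each endpoint to a unit vector on the sphere (x = cos φ cos λ, y = cos φ sin λ, z = sin φ).
The central angle between the endpoints is δ = arccos(p₁·p₂) ≈ 2.441 rad (139.9°).
Interpolate at f = 0.15 with slerp weights a = sin((1−f)δ)/sin δ ≈ 1.359, b = sin(fδ)/sin δ ≈ 0.556.
p = a·p₁ + b·p₂ ≈ (-0.327, 0.924, -0.198); φ = arcsin(p_z) ≈ -11.42°, λ = atan2(p_y, p_x) ≈ 109.50°.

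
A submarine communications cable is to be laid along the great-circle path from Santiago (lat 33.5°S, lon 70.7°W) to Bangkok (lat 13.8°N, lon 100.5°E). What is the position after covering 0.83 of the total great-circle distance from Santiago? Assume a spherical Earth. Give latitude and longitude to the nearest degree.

≈ lat 12°S, lon 91°E

Write both endpoints as unit vectors p₁, p₂ with components (cos φ cos λ, cos φ sin λ, sin φ).
The central angle between the endpoints is δ = arccos(p₁·p₂) ≈ 2.771 rad (158.7°).
Interpolate at f = 0.83 with slerp weights a = sin((1−f)δ)/sin δ ≈ 1.251, b = sin(fδ)/sin δ ≈ 2.057.
p = a·p₁ + b·p₂ ≈ (-0.019, 0.980, -0.200); φ = arcsin(p_z) ≈ -11.53°, λ = atan2(p_y, p_x) ≈ 91.12°.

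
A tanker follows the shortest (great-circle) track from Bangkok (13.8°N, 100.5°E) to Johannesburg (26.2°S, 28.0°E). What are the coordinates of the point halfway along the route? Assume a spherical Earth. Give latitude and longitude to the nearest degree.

Write both endpoints as unit vectors p₁, p₂ with components (cos φ cos λ, cos φ sin λ, sin φ).
The central angle between the endpoints is δ = arccos(p₁·p₂) ≈ 1.413 rad (81.0°).
Interpolate at f = 1/2 with slerp weights a = sin((1−f)δ)/sin δ ≈ 0.657, b = sin(fδ)/sin δ ≈ 0.657.
p = a·p₁ + b·p₂ ≈ (0.405, 0.905, -0.133); φ = arcsin(p_z) ≈ -7.67°, λ = atan2(p_y, p_x) ≈ 65.91°.

≈ 8°S, 66°E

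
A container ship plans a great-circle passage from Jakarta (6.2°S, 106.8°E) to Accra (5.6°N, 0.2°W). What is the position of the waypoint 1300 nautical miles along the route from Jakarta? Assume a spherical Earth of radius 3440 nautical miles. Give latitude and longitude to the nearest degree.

≈ 4°S, 85°E

Convert each endpoint to a unit vector on the sphere (x = cos φ cos λ, y = cos φ sin λ, z = sin φ).
The central angle between the endpoints is δ = arccos(p₁·p₂) ≈ 1.875 rad (107.4°). The total great-circle distance is δ·R ≈ 1.875 × 3440 ≈ 6451 nmi, so the target fraction is f = 1300/6451 ≈ 0.202.
Interpolate at f ≈ 0.202 with slerp weights a = sin((1−f)δ)/sin δ ≈ 1.045, b = sin(fδ)/sin δ ≈ 0.387.
p = a·p₁ + b·p₂ ≈ (0.085, 0.994, -0.075); φ = arcsin(p_z) ≈ -4.31°, λ = atan2(p_y, p_x) ≈ 85.14°.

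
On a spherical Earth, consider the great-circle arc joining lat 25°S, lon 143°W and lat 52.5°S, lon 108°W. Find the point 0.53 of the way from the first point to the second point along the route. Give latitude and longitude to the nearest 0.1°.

Convert each endpoint to a unit vector on the sphere (x = cos φ cos λ, y = cos φ sin λ, z = sin φ).
The central angle between the endpoints is δ = arccos(p₁·p₂) ≈ 0.664 rad (38.1°).
Interpolate at f = 0.53 with slerp weights a = sin((1−f)δ)/sin δ ≈ 0.498, b = sin(fδ)/sin δ ≈ 0.559.
p = a·p₁ + b·p₂ ≈ (-0.466, -0.596, -0.654); φ = arcsin(p_z) ≈ -40.87°, λ = atan2(p_y, p_x) ≈ -128.03°.

≈ lat 40.9°S, lon 128.0°W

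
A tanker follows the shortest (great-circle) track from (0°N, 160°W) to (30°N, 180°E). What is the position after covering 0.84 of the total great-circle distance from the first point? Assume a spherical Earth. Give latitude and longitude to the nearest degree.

The haversine formula gives a central angle δ ≈ 0.620 rad (35.5°) between the endpoints.
Interpolate at f = 0.84 with slerp weights a = sin((1−f)δ)/sin δ ≈ 0.170, b = sin(fδ)/sin δ ≈ 0.856.
p = a·p₁ + b·p₂ ≈ (-0.902, -0.058, 0.428); φ = arcsin(p_z) ≈ 25.35°, λ = atan2(p_y, p_x) ≈ -176.30°.

≈ (25°N, 176°W)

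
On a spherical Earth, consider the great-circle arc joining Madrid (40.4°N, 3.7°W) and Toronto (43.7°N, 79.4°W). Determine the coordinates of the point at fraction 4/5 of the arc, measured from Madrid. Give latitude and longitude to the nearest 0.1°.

From cos δ = sin φ₁ sin φ₂ + cos φ₁ cos φ₂ cos Δλ, the central angle is δ ≈ 0.947 rad (54.3°).
Interpolate at f = 4/5 with slerp weights a = sin((1−f)δ)/sin δ ≈ 0.232, b = sin(fδ)/sin δ ≈ 0.847.
p = a·p₁ + b·p₂ ≈ (0.289, -0.613, 0.735); φ = arcsin(p_z) ≈ 47.33°, λ = atan2(p_y, p_x) ≈ -64.77°.

≈ (47.3°N, 64.8°W)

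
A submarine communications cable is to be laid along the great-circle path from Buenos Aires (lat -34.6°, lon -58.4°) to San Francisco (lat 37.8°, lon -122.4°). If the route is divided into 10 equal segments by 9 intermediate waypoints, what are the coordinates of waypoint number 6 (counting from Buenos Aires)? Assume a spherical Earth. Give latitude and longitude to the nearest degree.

Convert each endpoint to a unit vector on the sphere (x = cos φ cos λ, y = cos φ sin λ, z = sin φ).
The central angle between the endpoints is δ = arccos(p₁·p₂) ≈ 1.634 rad (93.6°).
Interpolate at f = 6/10 with slerp weights a = sin((1−f)δ)/sin δ ≈ 0.609, b = sin(fδ)/sin δ ≈ 0.832.
p = a·p₁ + b·p₂ ≈ (-0.090, -0.982, 0.164); φ = arcsin(p_z) ≈ 9.45°, λ = atan2(p_y, p_x) ≈ -95.21°.

≈ lat 9°, lon -95°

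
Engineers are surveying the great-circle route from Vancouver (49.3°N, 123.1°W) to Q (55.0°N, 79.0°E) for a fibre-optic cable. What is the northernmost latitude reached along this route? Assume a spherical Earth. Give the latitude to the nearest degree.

The great circle lies in the plane with unit normal n̂ = (p₁ × p₂)/|p₁ × p₂|.
Here n̂_z ≈ -0.146; the vertex latitude is φ_max = arccos|n̂_z| ≈ 81.6°.
Check via Clairaut: cos φ_max = |cos φ₁| · sin C = cos(49.3°)·sin(13.0°) ≈ 0.146, again giving ≈ 81.6°.

≈ 82°N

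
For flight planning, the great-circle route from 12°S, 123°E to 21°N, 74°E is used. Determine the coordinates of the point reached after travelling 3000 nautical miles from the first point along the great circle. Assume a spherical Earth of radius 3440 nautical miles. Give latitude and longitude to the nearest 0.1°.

Write both endpoints as unit vectors p₁, p₂ with components (cos φ cos λ, cos φ sin λ, sin φ).
The central angle between the endpoints is δ = arccos(p₁·p₂) ≈ 1.019 rad (58.4°). The total great-circle distance is δ·R ≈ 1.019 × 3440 ≈ 3504 nmi, so the target fraction is f = 3000/3504 ≈ 0.856.
Interpolate at f ≈ 0.856 with slerp weights a = sin((1−f)δ)/sin δ ≈ 0.171, b = sin(fδ)/sin δ ≈ 0.899.
p = a·p₁ + b·p₂ ≈ (0.140, 0.948, 0.287); φ = arcsin(p_z) ≈ 16.66°, λ = atan2(p_y, p_x) ≈ 81.59°.

≈ 16.7°N, 81.6°E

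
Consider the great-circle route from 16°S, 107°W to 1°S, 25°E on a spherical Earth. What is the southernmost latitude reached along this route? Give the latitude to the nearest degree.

The great circle lies in the plane with unit normal n̂ = (p₁ × p₂)/|p₁ × p₂|.
Here n̂_z ≈ +0.928; the vertex latitude is φ_max = arccos|n̂_z| ≈ 21.9°.
Check via Clairaut: cos φ_max = |cos φ₁| · sin C = cos(16.0°)·sin(105.2°) ≈ 0.928, again giving ≈ 21.9°.

≈ 22°S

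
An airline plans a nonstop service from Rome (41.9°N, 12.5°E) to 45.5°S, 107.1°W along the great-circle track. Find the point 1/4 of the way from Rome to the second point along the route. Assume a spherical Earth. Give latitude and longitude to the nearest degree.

≈ 22°N, 20°W

Write both endpoints as unit vectors p₁, p₂ with components (cos φ cos λ, cos φ sin λ, sin φ).
The central angle between the endpoints is δ = arccos(p₁·p₂) ≈ 2.395 rad (137.2°).
Interpolate at f = 1/4 with slerp weights a = sin((1−f)δ)/sin δ ≈ 1.435, b = sin(fδ)/sin δ ≈ 0.830.
p = a·p₁ + b·p₂ ≈ (0.872, -0.325, 0.367); φ = arcsin(p_z) ≈ 21.50°, λ = atan2(p_y, p_x) ≈ -20.43°.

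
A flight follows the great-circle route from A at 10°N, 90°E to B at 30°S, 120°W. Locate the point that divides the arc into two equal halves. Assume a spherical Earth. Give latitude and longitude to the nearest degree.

Write both endpoints as unit vectors p₁, p₂ with components (cos φ cos λ, cos φ sin λ, sin φ).
The central angle between the endpoints is δ = arccos(p₁·p₂) ≈ 2.542 rad (145.6°).
Interpolate at f = 1/2 with slerp weights a = sin((1−f)δ)/sin δ ≈ 1.692, b = sin(fδ)/sin δ ≈ 1.692.
p = a·p₁ + b·p₂ ≈ (-0.733, 0.397, -0.552); φ = arcsin(p_z) ≈ -33.53°, λ = atan2(p_y, p_x) ≈ 151.53°.

≈ 34°S, 152°E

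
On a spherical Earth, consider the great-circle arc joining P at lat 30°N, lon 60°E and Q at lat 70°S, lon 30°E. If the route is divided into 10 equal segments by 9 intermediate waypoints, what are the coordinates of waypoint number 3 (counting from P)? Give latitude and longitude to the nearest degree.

≈ lat 0°N, lon 55°E

Convert each endpoint to a unit vector on the sphere (x = cos φ cos λ, y = cos φ sin λ, z = sin φ).
The central angle between the endpoints is δ = arccos(p₁·p₂) ≈ 1.786 rad (102.3°).
Interpolate at f = 3/10 with slerp weights a = sin((1−f)δ)/sin δ ≈ 0.971, b = sin(fδ)/sin δ ≈ 0.523.
p = a·p₁ + b·p₂ ≈ (0.575, 0.818, -0.005); φ = arcsin(p_z) ≈ -0.30°, λ = atan2(p_y, p_x) ≈ 54.87°.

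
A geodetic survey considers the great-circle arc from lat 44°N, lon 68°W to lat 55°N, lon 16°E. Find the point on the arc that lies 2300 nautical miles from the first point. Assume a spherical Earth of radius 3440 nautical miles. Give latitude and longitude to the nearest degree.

≈ lat 59°N, lon 9°W

The haversine formula gives a central angle δ ≈ 0.912 rad (52.3°) between the endpoints. The total great-circle distance is δ·R ≈ 0.912 × 3440 ≈ 3137 nmi, so the target fraction is f = 2300/3137 ≈ 0.733.
Interpolate at f ≈ 0.733 with slerp weights a = sin((1−f)δ)/sin δ ≈ 0.305, b = sin(fδ)/sin δ ≈ 0.784.
p = a·p₁ + b·p₂ ≈ (0.514, -0.079, 0.854); φ = arcsin(p_z) ≈ 58.64°, λ = atan2(p_y, p_x) ≈ -8.77°.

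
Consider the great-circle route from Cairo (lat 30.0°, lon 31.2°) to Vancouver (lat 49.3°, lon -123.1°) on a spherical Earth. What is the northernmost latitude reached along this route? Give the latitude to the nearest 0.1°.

The great circle lies in the plane with unit normal n̂ = (p₁ × p₂)/|p₁ × p₂|.
Here n̂_z ≈ -0.247; the vertex latitude is φ_max = arccos|n̂_z| ≈ 75.7°.
Check via Clairaut: cos φ_max = |cos φ₁| · sin C = cos(30.0°)·sin(16.6°) ≈ 0.247, again giving ≈ 75.7°.

≈ 75.7°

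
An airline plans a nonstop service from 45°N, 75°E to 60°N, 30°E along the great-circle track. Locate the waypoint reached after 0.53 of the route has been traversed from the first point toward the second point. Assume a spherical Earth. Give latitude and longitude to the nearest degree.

The haversine formula gives a central angle δ ≈ 0.531 rad (30.4°) between the endpoints.
Interpolate at f = 0.53 with slerp weights a = sin((1−f)δ)/sin δ ≈ 0.488, b = sin(fδ)/sin δ ≈ 0.548.
p = a·p₁ + b·p₂ ≈ (0.327, 0.470, 0.820); φ = arcsin(p_z) ≈ 55.07°, λ = atan2(p_y, p_x) ≈ 55.21°.

≈ 55°N, 55°E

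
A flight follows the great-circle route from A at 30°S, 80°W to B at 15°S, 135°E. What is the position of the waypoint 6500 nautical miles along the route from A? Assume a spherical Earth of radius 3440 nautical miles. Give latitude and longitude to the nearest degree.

≈ 27°S, 145°E

Write both endpoints as unit vectors p₁, p₂ with components (cos φ cos λ, cos φ sin λ, sin φ).
The central angle between the endpoints is δ = arccos(p₁·p₂) ≈ 2.160 rad (123.8°). The total great-circle distance is δ·R ≈ 2.160 × 3440 ≈ 7431 nmi, so the target fraction is f = 6500/7431 ≈ 0.875.
Interpolate at f ≈ 0.875 with slerp weights a = sin((1−f)δ)/sin δ ≈ 0.322, b = sin(fδ)/sin δ ≈ 1.142.
p = a·p₁ + b·p₂ ≈ (-0.732, 0.506, -0.456); φ = arcsin(p_z) ≈ -27.16°, λ = atan2(p_y, p_x) ≈ 145.34°.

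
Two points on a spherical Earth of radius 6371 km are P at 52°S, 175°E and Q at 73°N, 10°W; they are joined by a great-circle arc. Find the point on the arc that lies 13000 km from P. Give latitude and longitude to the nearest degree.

≈ 65°N, 177°W

Write both endpoints as unit vectors p₁, p₂ with components (cos φ cos λ, cos φ sin λ, sin φ).
The central angle between the endpoints is δ = arccos(p₁·p₂) ≈ 2.773 rad (158.9°). The total great-circle distance is δ·R ≈ 2.773 × 6371 ≈ 17668 km, so the target fraction is f = 13000/17668 ≈ 0.736.
Interpolate at f ≈ 0.736 with slerp weights a = sin((1−f)δ)/sin δ ≈ 1.857, b = sin(fδ)/sin δ ≈ 2.476.
p = a·p₁ + b·p₂ ≈ (-0.426, -0.026, 0.904); φ = arcsin(p_z) ≈ 64.73°, λ = atan2(p_y, p_x) ≈ -176.50°.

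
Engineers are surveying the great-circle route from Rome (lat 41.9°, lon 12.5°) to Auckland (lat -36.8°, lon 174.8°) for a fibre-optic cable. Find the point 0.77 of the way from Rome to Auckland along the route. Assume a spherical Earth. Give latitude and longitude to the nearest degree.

≈ lat -15°, lon 140°

Write both endpoints as unit vectors p₁, p₂ with components (cos φ cos λ, cos φ sin λ, sin φ).
The central angle between the endpoints is δ = arccos(p₁·p₂) ≈ 2.887 rad (165.4°).
Interpolate at f = 0.77 with slerp weights a = sin((1−f)δ)/sin δ ≈ 2.449, b = sin(fδ)/sin δ ≈ 3.158.
p = a·p₁ + b·p₂ ≈ (-0.738, 0.624, -0.256); φ = arcsin(p_z) ≈ -14.83°, λ = atan2(p_y, p_x) ≈ 139.81°.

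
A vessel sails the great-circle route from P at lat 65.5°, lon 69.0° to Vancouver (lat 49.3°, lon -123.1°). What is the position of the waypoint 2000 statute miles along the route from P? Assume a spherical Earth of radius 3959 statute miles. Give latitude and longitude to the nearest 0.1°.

Write both endpoints as unit vectors p₁, p₂ with components (cos φ cos λ, cos φ sin λ, sin φ).
The central angle between the endpoints is δ = arccos(p₁·p₂) ≈ 1.131 rad (64.8°). The total great-circle distance is δ·R ≈ 1.131 × 3959 ≈ 4479 mi, so the target fraction is f = 2000/4479 ≈ 0.447.
Interpolate at f ≈ 0.447 with slerp weights a = sin((1−f)δ)/sin δ ≈ 0.648, b = sin(fδ)/sin δ ≈ 0.535.
p = a·p₁ + b·p₂ ≈ (-0.094, -0.041, 0.995); φ = arcsin(p_z) ≈ 84.09°, λ = atan2(p_y, p_x) ≈ -156.26°.

≈ lat 84.1°, lon -156.3°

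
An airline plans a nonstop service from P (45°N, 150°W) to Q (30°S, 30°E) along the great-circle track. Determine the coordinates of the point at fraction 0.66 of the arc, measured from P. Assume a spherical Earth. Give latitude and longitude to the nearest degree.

≈ (26°N, 30°E)

Write both endpoints as unit vectors p₁, p₂ with components (cos φ cos λ, cos φ sin λ, sin φ).
The central angle between the endpoints is δ = arccos(p₁·p₂) ≈ 2.880 rad (165.0°).
Interpolate at f = 0.66 with slerp weights a = sin((1−f)δ)/sin δ ≈ 3.207, b = sin(fδ)/sin δ ≈ 3.655.
p = a·p₁ + b·p₂ ≈ (0.778, 0.449, 0.440); φ = arcsin(p_z) ≈ 26.10°, λ = atan2(p_y, p_x) ≈ 30.00°.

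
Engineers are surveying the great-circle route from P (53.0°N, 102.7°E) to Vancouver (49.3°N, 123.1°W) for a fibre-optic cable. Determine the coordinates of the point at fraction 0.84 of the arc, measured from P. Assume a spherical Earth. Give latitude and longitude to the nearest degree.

From cos δ = sin φ₁ sin φ₂ + cos φ₁ cos φ₂ cos Δλ, the central angle is δ ≈ 1.233 rad (70.6°).
Interpolate at f = 0.84 with slerp weights a = sin((1−f)δ)/sin δ ≈ 0.208, b = sin(fδ)/sin δ ≈ 0.912.
p = a·p₁ + b·p₂ ≈ (-0.352, -0.376, 0.857); φ = arcsin(p_z) ≈ 58.99°, λ = atan2(p_y, p_x) ≈ -133.12°.

≈ (59°N, 133°W)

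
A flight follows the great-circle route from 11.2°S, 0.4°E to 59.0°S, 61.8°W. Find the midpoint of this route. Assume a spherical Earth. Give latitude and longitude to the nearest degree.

≈ 39°S, 20°W

Convert each endpoint to a unit vector on the sphere (x = cos φ cos λ, y = cos φ sin λ, z = sin φ).
The central angle between the endpoints is δ = arccos(p₁·p₂) ≈ 1.157 rad (66.3°).
Interpolate at f = 1/2 with slerp weights a = sin((1−f)δ)/sin δ ≈ 0.597, b = sin(fδ)/sin δ ≈ 0.597.
p = a·p₁ + b·p₂ ≈ (0.731, -0.267, -0.628); φ = arcsin(p_z) ≈ -38.89°, λ = atan2(p_y, p_x) ≈ -20.06°.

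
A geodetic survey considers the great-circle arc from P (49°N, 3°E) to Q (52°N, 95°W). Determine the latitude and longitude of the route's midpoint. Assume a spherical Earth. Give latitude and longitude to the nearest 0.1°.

≈ (61.6°N, 43.9°W)

The haversine formula gives a central angle δ ≈ 1.002 rad (57.4°) between the endpoints.
Interpolate at f = 1/2 with slerp weights a = sin((1−f)δ)/sin δ ≈ 0.570, b = sin(fδ)/sin δ ≈ 0.570.
p = a·p₁ + b·p₂ ≈ (0.343, -0.330, 0.879); φ = arcsin(p_z) ≈ 61.58°, λ = atan2(p_y, p_x) ≈ -43.91°.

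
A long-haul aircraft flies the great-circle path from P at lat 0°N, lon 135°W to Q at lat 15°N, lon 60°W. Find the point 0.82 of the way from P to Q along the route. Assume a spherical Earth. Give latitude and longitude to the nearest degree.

≈ lat 14°N, lon 74°W

Convert each endpoint to a unit vector on the sphere (x = cos φ cos λ, y = cos φ sin λ, z = sin φ).
The central angle between the endpoints is δ = arccos(p₁·p₂) ≈ 1.318 rad (75.5°).
Interpolate at f = 0.82 with slerp weights a = sin((1−f)δ)/sin δ ≈ 0.243, b = sin(fδ)/sin δ ≈ 0.911.
p = a·p₁ + b·p₂ ≈ (0.268, -0.934, 0.236); φ = arcsin(p_z) ≈ 13.64°, λ = atan2(p_y, p_x) ≈ -73.96°.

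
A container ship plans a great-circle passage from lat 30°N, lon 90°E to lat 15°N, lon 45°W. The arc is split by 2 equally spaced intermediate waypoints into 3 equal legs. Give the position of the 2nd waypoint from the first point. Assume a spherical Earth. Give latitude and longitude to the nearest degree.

≈ lat 40°N, lon 10°W

Convert each endpoint to a unit vector on the sphere (x = cos φ cos λ, y = cos φ sin λ, z = sin φ).
The central angle between the endpoints is δ = arccos(p₁·p₂) ≈ 2.051 rad (117.5°).
Interpolate at f = 2/3 with slerp weights a = sin((1−f)δ)/sin δ ≈ 0.712, b = sin(fδ)/sin δ ≈ 1.104.
p = a·p₁ + b·p₂ ≈ (0.754, -0.137, 0.642); φ = arcsin(p_z) ≈ 39.94°, λ = atan2(p_y, p_x) ≈ -10.33°.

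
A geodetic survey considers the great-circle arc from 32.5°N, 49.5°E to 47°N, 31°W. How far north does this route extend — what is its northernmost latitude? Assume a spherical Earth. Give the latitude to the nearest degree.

≈ 49°N

The great circle lies in the plane with unit normal n̂ = (p₁ × p₂)/|p₁ × p₂|.
Here n̂_z ≈ -0.650; the vertex latitude is φ_max = arccos|n̂_z| ≈ 49.5°.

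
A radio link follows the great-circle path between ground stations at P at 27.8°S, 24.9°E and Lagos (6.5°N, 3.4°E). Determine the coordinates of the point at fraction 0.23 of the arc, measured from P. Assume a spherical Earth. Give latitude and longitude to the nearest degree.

≈ 20°S, 19°E

Convert each endpoint to a unit vector on the sphere (x = cos φ cos λ, y = cos φ sin λ, z = sin φ).
The central angle between the endpoints is δ = arccos(p₁·p₂) ≈ 0.700 rad (40.1°).
Interpolate at f = 0.23 with slerp weights a = sin((1−f)δ)/sin δ ≈ 0.797, b = sin(fδ)/sin δ ≈ 0.249.
p = a·p₁ + b·p₂ ≈ (0.886, 0.311, -0.343); φ = arcsin(p_z) ≈ -20.09°, λ = atan2(p_y, p_x) ≈ 19.36°.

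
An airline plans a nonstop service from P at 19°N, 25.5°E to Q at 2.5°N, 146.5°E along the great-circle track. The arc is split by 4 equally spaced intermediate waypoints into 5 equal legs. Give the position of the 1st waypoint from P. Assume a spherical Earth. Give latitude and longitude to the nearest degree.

Write both endpoints as unit vectors p₁, p₂ with components (cos φ cos λ, cos φ sin λ, sin φ).
The central angle between the endpoints is δ = arccos(p₁·p₂) ≈ 2.063 rad (118.2°).
Interpolate at f = 1/5 with slerp weights a = sin((1−f)δ)/sin δ ≈ 1.131, b = sin(fδ)/sin δ ≈ 0.455.
p = a·p₁ + b·p₂ ≈ (0.586, 0.711, 0.388); φ = arcsin(p_z) ≈ 22.83°, λ = atan2(p_y, p_x) ≈ 50.50°.

≈ 23°N, 51°E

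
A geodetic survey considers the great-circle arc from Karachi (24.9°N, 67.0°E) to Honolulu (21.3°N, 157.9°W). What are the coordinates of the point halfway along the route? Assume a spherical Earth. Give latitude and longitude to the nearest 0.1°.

Convert each endpoint to a unit vector on the sphere (x = cos φ cos λ, y = cos φ sin λ, z = sin φ).
The central angle between the endpoints is δ = arccos(p₁·p₂) ≈ 2.033 rad (116.5°).
Interpolate at f = 1/2 with slerp weights a = sin((1−f)δ)/sin δ ≈ 0.950, b = sin(fδ)/sin δ ≈ 0.950.
p = a·p₁ + b·p₂ ≈ (-0.483, 0.460, 0.745); φ = arcsin(p_z) ≈ 48.15°, λ = atan2(p_y, p_x) ≈ 136.41°.

≈ 48.1°N, 136.4°E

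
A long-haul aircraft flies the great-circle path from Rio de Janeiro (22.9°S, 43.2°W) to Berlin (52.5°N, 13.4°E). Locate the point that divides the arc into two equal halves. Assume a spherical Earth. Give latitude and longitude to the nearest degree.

≈ 17°N, 21°W

Convert each endpoint to a unit vector on the sphere (x = cos φ cos λ, y = cos φ sin λ, z = sin φ).
The central angle between the endpoints is δ = arccos(p₁·p₂) ≈ 1.571 rad (90.0°).
Interpolate at f = 1/2 with slerp weights a = sin((1−f)δ)/sin δ ≈ 0.707, b = sin(fδ)/sin δ ≈ 0.707.
p = a·p₁ + b·p₂ ≈ (0.894, -0.346, 0.286); φ = arcsin(p_z) ≈ 16.61°, λ = atan2(p_y, p_x) ≈ -21.17°.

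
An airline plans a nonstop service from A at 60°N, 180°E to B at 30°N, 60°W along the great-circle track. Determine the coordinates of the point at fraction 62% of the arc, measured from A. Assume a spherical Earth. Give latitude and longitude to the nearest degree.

From cos δ = sin φ₁ sin φ₂ + cos φ₁ cos φ₂ cos Δλ, the central angle is δ ≈ 1.353 rad (77.5°).
Interpolate at f = 0.62 with slerp weights a = sin((1−f)δ)/sin δ ≈ 0.504, b = sin(fδ)/sin δ ≈ 0.762.
p = a·p₁ + b·p₂ ≈ (0.078, -0.571, 0.817); φ = arcsin(p_z) ≈ 54.79°, λ = atan2(p_y, p_x) ≈ -82.22°.

≈ 55°N, 82°W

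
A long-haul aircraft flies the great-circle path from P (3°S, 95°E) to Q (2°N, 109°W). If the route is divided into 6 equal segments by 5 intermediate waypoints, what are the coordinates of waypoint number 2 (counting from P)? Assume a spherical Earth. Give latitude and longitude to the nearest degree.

≈ (3°S, 147°E)

Write both endpoints as unit vectors p₁, p₂ with components (cos φ cos λ, cos φ sin λ, sin φ).
The central angle between the endpoints is δ = arccos(p₁·p₂) ≈ 2.723 rad (156.0°).
Interpolate at f = 2/6 with slerp weights a = sin((1−f)δ)/sin δ ≈ 2.386, b = sin(fδ)/sin δ ≈ 1.938.
p = a·p₁ + b·p₂ ≈ (-0.838, 0.543, -0.057); φ = arcsin(p_z) ≈ -3.28°, λ = atan2(p_y, p_x) ≈ 147.08°.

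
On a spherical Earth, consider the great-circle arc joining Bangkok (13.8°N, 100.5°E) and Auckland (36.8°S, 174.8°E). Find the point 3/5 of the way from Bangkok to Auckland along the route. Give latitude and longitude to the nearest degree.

≈ 20°S, 141°E

Convert each endpoint to a unit vector on the sphere (x = cos φ cos λ, y = cos φ sin λ, z = sin φ).
The central angle between the endpoints is δ = arccos(p₁·p₂) ≈ 1.503 rad (86.1°).
Interpolate at f = 3/5 with slerp weights a = sin((1−f)δ)/sin δ ≈ 0.567, b = sin(fδ)/sin δ ≈ 0.786.
p = a·p₁ + b·p₂ ≈ (-0.727, 0.598, -0.336); φ = arcsin(p_z) ≈ -19.62°, λ = atan2(p_y, p_x) ≈ 140.55°.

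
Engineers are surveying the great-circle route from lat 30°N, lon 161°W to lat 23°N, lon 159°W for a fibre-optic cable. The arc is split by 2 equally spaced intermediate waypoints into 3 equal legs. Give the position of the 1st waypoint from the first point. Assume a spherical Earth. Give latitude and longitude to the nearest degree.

≈ lat 28°N, lon 160°W

From cos δ = sin φ₁ sin φ₂ + cos φ₁ cos φ₂ cos Δλ, the central angle is δ ≈ 0.126 rad (7.2°).
Interpolate at f = 1/3 with slerp weights a = sin((1−f)δ)/sin δ ≈ 0.668, b = sin(fδ)/sin δ ≈ 0.334.
p = a·p₁ + b·p₂ ≈ (-0.834, -0.298, 0.464); φ = arcsin(p_z) ≈ 27.67°, λ = atan2(p_y, p_x) ≈ -160.31°.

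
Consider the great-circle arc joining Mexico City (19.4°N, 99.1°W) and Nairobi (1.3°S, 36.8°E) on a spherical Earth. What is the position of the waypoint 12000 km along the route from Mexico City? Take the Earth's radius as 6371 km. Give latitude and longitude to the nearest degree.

≈ 10°N, 14°E

Write both endpoints as unit vectors p₁, p₂ with components (cos φ cos λ, cos φ sin λ, sin φ).
The central angle between the endpoints is δ = arccos(p₁·p₂) ≈ 2.325 rad (133.2°). The total great-circle distance is δ·R ≈ 2.325 × 6371 ≈ 14813 km, so the target fraction is f = 12000/14813 ≈ 0.810.
Interpolate at f ≈ 0.810 with slerp weights a = sin((1−f)δ)/sin δ ≈ 0.586, b = sin(fδ)/sin δ ≈ 1.306.
p = a·p₁ + b·p₂ ≈ (0.958, 0.236, 0.165); φ = arcsin(p_z) ≈ 9.50°, λ = atan2(p_y, p_x) ≈ 13.83°.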